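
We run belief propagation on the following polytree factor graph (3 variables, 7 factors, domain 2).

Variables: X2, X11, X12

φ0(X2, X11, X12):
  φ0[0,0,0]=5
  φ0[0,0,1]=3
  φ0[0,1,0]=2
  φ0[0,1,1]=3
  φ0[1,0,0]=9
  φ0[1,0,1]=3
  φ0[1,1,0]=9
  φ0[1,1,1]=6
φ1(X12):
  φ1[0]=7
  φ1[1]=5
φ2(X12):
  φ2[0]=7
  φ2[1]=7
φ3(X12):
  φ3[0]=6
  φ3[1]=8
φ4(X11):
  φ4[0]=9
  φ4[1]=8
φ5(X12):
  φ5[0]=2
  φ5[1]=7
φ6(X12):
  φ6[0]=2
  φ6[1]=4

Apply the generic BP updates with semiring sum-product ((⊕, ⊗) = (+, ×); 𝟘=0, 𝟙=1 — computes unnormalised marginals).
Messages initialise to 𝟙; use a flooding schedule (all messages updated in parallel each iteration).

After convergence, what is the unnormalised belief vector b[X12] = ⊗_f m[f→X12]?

b[X12] = [251664, 987840]

init: all messages = 𝟙 over 2 values
r1 m[φ0→X2] = [13, 27]
r1 m[φ0→X11] = [20, 20]
r1 m[φ0→X12] = [25, 15]
r1 m[φ1→X12] = [7, 5]
r1 m[φ2→X12] = [7, 7]
r1 m[φ3→X12] = [6, 8]
r1 m[φ4→X11] = [9, 8]
r1 m[φ5→X12] = [2, 7]
r1 m[φ6→X12] = [2, 4]
r1 m[X2→φ0] = [1, 1]
r1 m[X11→φ0] = [1, 1]
r1 m[X11→φ4] = [1, 1]
r1 m[X12→φ0] = [1, 1]
r1 m[X12→φ1] = [1, 1]
r1 m[X12→φ2] = [1, 1]
r1 m[X12→φ3] = [1, 1]
r1 m[X12→φ5] = [1, 1]
r1 m[X12→φ6] = [1, 1]
r2 m[φ0→X2] = [13, 27]
r2 m[φ0→X11] = [20, 20]
r2 m[φ0→X12] = [25, 15]
r2 m[φ1→X12] = [7, 5]
r2 m[φ2→X12] = [7, 7]
r2 m[φ3→X12] = [6, 8]
r2 m[φ4→X11] = [9, 8]
r2 m[φ5→X12] = [2, 7]
r2 m[φ6→X12] = [2, 4]
r2 m[X2→φ0] = [1, 1]
r2 m[X11→φ0] = [9, 8]
r2 m[X11→φ4] = [20, 20]
r2 m[X12→φ0] = [1176, 7840]
r2 m[X12→φ1] = [4200, 23520]
r2 m[X12→φ2] = [4200, 16800]
r2 m[X12→φ3] = [4900, 14700]
r2 m[X12→φ5] = [14700, 16800]
r2 m[X12→φ6] = [14700, 29400]
r3 m[φ0→X2] = [471576, 767928]
r3 m[φ0→X11] = [63504, 83496]
r3 m[φ0→X12] = [214, 126]
r3 m[φ1→X12] = [7, 5]
r3 m[φ2→X12] = [7, 7]
r3 m[φ3→X12] = [6, 8]
r3 m[φ4→X11] = [9, 8]
r3 m[φ5→X12] = [2, 7]
r3 m[φ6→X12] = [2, 4]
r3 m[X2→φ0] = [1, 1]
r3 m[X11→φ0] = [9, 8]
r3 m[X11→φ4] = [20, 20]
r3 m[X12→φ0] = [1176, 7840]
r3 m[X12→φ1] = [4200, 23520]
r3 m[X12→φ2] = [4200, 16800]
r3 m[X12→φ3] = [4900, 14700]
r3 m[X12→φ5] = [14700, 16800]
r3 m[X12→φ6] = [14700, 29400]
r4 m[φ0→X2] = [471576, 767928]
r4 m[φ0→X11] = [63504, 83496]
r4 m[φ0→X12] = [214, 126]
r4 m[φ1→X12] = [7, 5]
r4 m[φ2→X12] = [7, 7]
r4 m[φ3→X12] = [6, 8]
r4 m[φ4→X11] = [9, 8]
r4 m[φ5→X12] = [2, 7]
r4 m[φ6→X12] = [2, 4]
r4 m[X2→φ0] = [1, 1]
r4 m[X11→φ0] = [9, 8]
r4 m[X11→φ4] = [63504, 83496]
r4 m[X12→φ0] = [1176, 7840]
r4 m[X12→φ1] = [35952, 197568]
r4 m[X12→φ2] = [35952, 141120]
r4 m[X12→φ3] = [41944, 123480]
r4 m[X12→φ5] = [125832, 141120]
r4 m[X12→φ6] = [125832, 246960]
r5 m[φ0→X2] = [471576, 767928]
r5 m[φ0→X11] = [63504, 83496]
r5 m[φ0→X12] = [214, 126]
r5 m[φ1→X12] = [7, 5]
r5 m[φ2→X12] = [7, 7]
r5 m[φ3→X12] = [6, 8]
r5 m[φ4→X11] = [9, 8]
r5 m[φ5→X12] = [2, 7]
r5 m[φ6→X12] = [2, 4]
r5 m[X2→φ0] = [1, 1]
r5 m[X11→φ0] = [9, 8]
r5 m[X11→φ4] = [63504, 83496]
r5 m[X12→φ0] = [1176, 7840]
r5 m[X12→φ1] = [35952, 197568]
r5 m[X12→φ2] = [35952, 141120]
r5 m[X12→φ3] = [41944, 123480]
r5 m[X12→φ5] = [125832, 141120]
r5 m[X12→φ6] = [125832, 246960]
fixed point reached at round 5
b[X12] = ⊗ incoming = [251664, 987840]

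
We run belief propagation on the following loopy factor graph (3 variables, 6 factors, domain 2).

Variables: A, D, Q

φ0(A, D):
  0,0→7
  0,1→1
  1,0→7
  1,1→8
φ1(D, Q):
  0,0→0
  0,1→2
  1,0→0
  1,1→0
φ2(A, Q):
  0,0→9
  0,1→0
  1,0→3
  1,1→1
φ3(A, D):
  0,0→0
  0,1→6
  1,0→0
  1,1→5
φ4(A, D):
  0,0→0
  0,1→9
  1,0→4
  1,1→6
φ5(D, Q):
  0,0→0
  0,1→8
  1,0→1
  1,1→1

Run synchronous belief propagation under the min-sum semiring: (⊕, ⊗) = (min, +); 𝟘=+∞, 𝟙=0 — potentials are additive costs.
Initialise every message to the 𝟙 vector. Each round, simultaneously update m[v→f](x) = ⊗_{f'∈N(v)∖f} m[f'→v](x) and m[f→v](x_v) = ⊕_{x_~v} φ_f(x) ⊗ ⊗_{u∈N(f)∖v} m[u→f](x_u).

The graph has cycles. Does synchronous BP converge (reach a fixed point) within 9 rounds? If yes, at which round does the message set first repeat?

init: all messages = 𝟙 over 2 values
r1 m[φ0→A] = [1, 7]
r1 m[φ0→D] = [7, 1]
r1 m[φ1→D] = [0, 0]
r1 m[φ1→Q] = [0, 0]
r1 m[φ2→A] = [0, 1]
r1 m[φ2→Q] = [3, 0]
r1 m[φ3→A] = [0, 0]
r1 m[φ3→D] = [0, 5]
r1 m[φ4→A] = [0, 4]
r1 m[φ4→D] = [0, 6]
r1 m[φ5→D] = [0, 1]
r1 m[φ5→Q] = [0, 1]
r1 m[A→φ0] = [0, 0]
r1 m[A→φ2] = [0, 0]
r1 m[A→φ3] = [0, 0]
r1 m[A→φ4] = [0, 0]
r1 m[D→φ0] = [0, 0]
r1 m[D→φ1] = [0, 0]
r1 m[D→φ3] = [0, 0]
r1 m[D→φ4] = [0, 0]
r1 m[D→φ5] = [0, 0]
r1 m[Q→φ1] = [0, 0]
r1 m[Q→φ2] = [0, 0]
r1 m[Q→φ5] = [0, 0]
r2 m[φ0→A] = [1, 7]
r2 m[φ0→D] = [7, 1]
r2 m[φ1→D] = [0, 0]
r2 m[φ1→Q] = [0, 0]
r2 m[φ2→A] = [0, 1]
r2 m[φ2→Q] = [3, 0]
r2 m[φ3→A] = [0, 0]
r2 m[φ3→D] = [0, 5]
r2 m[φ4→A] = [0, 4]
r2 m[φ4→D] = [0, 6]
r2 m[φ5→D] = [0, 1]
r2 m[φ5→Q] = [0, 1]
r2 m[A→φ0] = [0, 5]
r2 m[A→φ2] = [1, 11]
r2 m[A→φ3] = [1, 12]
r2 m[A→φ4] = [1, 8]
r2 m[D→φ0] = [0, 12]
r2 m[D→φ1] = [7, 13]
r2 m[D→φ3] = [7, 8]
r2 m[D→φ4] = [7, 7]
r2 m[D→φ5] = [7, 12]
r2 m[Q→φ1] = [3, 1]
r2 m[Q→φ2] = [0, 1]
r2 m[Q→φ5] = [3, 0]
r3 m[φ0→A] = [7, 7]
r3 m[φ0→D] = [7, 1]
r3 m[φ1→D] = [3, 1]
r3 m[φ1→Q] = [7, 9]
r3 m[φ2→A] = [1, 2]
r3 m[φ2→Q] = [10, 1]
r3 m[φ3→A] = [7, 7]
r3 m[φ3→D] = [1, 7]
r3 m[φ4→A] = [7, 11]
r3 m[φ4→D] = [1, 10]
r3 m[φ5→D] = [3, 1]
r3 m[φ5→Q] = [7, 13]
r3 m[A→φ0] = [0, 5]
r3 m[A→φ2] = [1, 11]
r3 m[A→φ3] = [1, 12]
r3 m[A→φ4] = [1, 8]
r3 m[D→φ0] = [0, 12]
r3 m[D→φ1] = [7, 13]
r3 m[D→φ3] = [7, 8]
r3 m[D→φ4] = [7, 7]
r3 m[D→φ5] = [7, 12]
r3 m[Q→φ1] = [3, 1]
r3 m[Q→φ2] = [0, 1]
r3 m[Q→φ5] = [3, 0]
r4 m[φ0→A] = [7, 7]
r4 m[φ0→D] = [7, 1]
r4 m[φ1→D] = [3, 1]
r4 m[φ1→Q] = [7, 9]
r4 m[φ2→A] = [1, 2]
r4 m[φ2→Q] = [10, 1]
r4 m[φ3→A] = [7, 7]
r4 m[φ3→D] = [1, 7]
r4 m[φ4→A] = [7, 11]
r4 m[φ4→D] = [1, 10]
r4 m[φ5→D] = [3, 1]
r4 m[φ5→Q] = [7, 13]
r4 m[A→φ0] = [15, 20]
r4 m[A→φ2] = [21, 25]
r4 m[A→φ3] = [15, 20]
r4 m[A→φ4] = [15, 16]
r4 m[D→φ0] = [8, 19]
r4 m[D→φ1] = [12, 19]
r4 m[D→φ3] = [14, 13]
r4 m[D→φ4] = [14, 10]
r4 m[D→φ5] = [12, 19]
r4 m[Q→φ1] = [17, 14]
r4 m[Q→φ2] = [14, 22]
r4 m[Q→φ5] = [17, 10]
r5 m[φ0→A] = [15, 15]
r5 m[φ0→D] = [22, 16]
r5 m[φ1→D] = [16, 14]
r5 m[φ1→Q] = [12, 14]
r5 m[φ2→A] = [22, 17]
r5 m[φ2→Q] = [28, 21]
r5 m[φ3→A] = [14, 14]
r5 m[φ3→D] = [15, 21]
r5 m[φ4→A] = [14, 16]
r5 m[φ4→D] = [15, 22]
r5 m[φ5→D] = [17, 11]
r5 m[φ5→Q] = [12, 20]
r5 m[A→φ0] = [15, 20]
r5 m[A→φ2] = [21, 25]
r5 m[A→φ3] = [15, 20]
r5 m[A→φ4] = [15, 16]
r5 m[D→φ0] = [8, 19]
r5 m[D→φ1] = [12, 19]
r5 m[D→φ3] = [14, 13]
r5 m[D→φ4] = [14, 10]
r5 m[D→φ5] = [12, 19]
r5 m[Q→φ1] = [17, 14]
r5 m[Q→φ2] = [14, 22]
r5 m[Q→φ5] = [17, 10]
r6 m[φ0→A] = [15, 15]
r6 m[φ0→D] = [22, 16]
r6 m[φ1→D] = [16, 14]
r6 m[φ1→Q] = [12, 14]
r6 m[φ2→A] = [22, 17]
r6 m[φ2→Q] = [28, 21]
r6 m[φ3→A] = [14, 14]
r6 m[φ3→D] = [15, 21]
r6 m[φ4→A] = [14, 16]
r6 m[φ4→D] = [15, 22]
r6 m[φ5→D] = [17, 11]
r6 m[φ5→Q] = [12, 20]
r6 m[A→φ0] = [50, 47]
r6 m[A→φ2] = [43, 45]
r6 m[A→φ3] = [51, 48]
r6 m[A→φ4] = [51, 46]
r6 m[D→φ0] = [63, 68]
r6 m[D→φ1] = [69, 70]
r6 m[D→φ3] = [70, 63]
r6 m[D→φ4] = [70, 62]
r6 m[D→φ5] = [68, 73]
r6 m[Q→φ1] = [40, 41]
r6 m[Q→φ2] = [24, 34]
r6 m[Q→φ5] = [40, 35]
r7 m[φ0→A] = [69, 70]
r7 m[φ0→D] = [54, 51]
r7 m[φ1→D] = [40, 40]
r7 m[φ1→Q] = [69, 70]
r7 m[φ2→A] = [33, 27]
r7 m[φ2→Q] = [48, 43]
r7 m[φ3→A] = [69, 68]
r7 m[φ3→D] = [48, 53]
r7 m[φ4→A] = [70, 68]
r7 m[φ4→D] = [50, 52]
r7 m[φ5→D] = [40, 36]
r7 m[φ5→Q] = [68, 74]
r7 m[A→φ0] = [50, 47]
r7 m[A→φ2] = [43, 45]
r7 m[A→φ3] = [51, 48]
r7 m[A→φ4] = [51, 46]
r7 m[D→φ0] = [63, 68]
r7 m[D→φ1] = [69, 70]
r7 m[D→φ3] = [70, 63]
r7 m[D→φ4] = [70, 62]
r7 m[D→φ5] = [68, 73]
r7 m[Q→φ1] = [40, 41]
r7 m[Q→φ2] = [24, 34]
r7 m[Q→φ5] = [40, 35]
r8 m[φ0→A] = [69, 70]
r8 m[φ0→D] = [54, 51]
r8 m[φ1→D] = [40, 40]
r8 m[φ1→Q] = [69, 70]
r8 m[φ2→A] = [33, 27]
r8 m[φ2→Q] = [48, 43]
r8 m[φ3→A] = [69, 68]
r8 m[φ3→D] = [48, 53]
r8 m[φ4→A] = [70, 68]
r8 m[φ4→D] = [50, 52]
r8 m[φ5→D] = [40, 36]
r8 m[φ5→Q] = [68, 74]
r8 m[A→φ0] = [172, 163]
r8 m[A→φ2] = [208, 206]
r8 m[A→φ3] = [172, 165]
r8 m[A→φ4] = [171, 165]
r8 m[D→φ0] = [178, 181]
r8 m[D→φ1] = [192, 192]
r8 m[D→φ3] = [184, 179]
r8 m[D→φ4] = [182, 180]
r8 m[D→φ5] = [192, 196]
r8 m[Q→φ1] = [116, 117]
r8 m[Q→φ2] = [137, 144]
r8 m[Q→φ5] = [117, 113]
r9 m[φ0→A] = [182, 185]
r9 m[φ0→D] = [170, 171]
r9 m[φ1→D] = [116, 116]
r9 m[φ1→Q] = [192, 192]
r9 m[φ2→A] = [144, 140]
r9 m[φ2→Q] = [209, 207]
r9 m[φ3→A] = [184, 184]
r9 m[φ3→D] = [165, 170]
r9 m[φ4→A] = [182, 186]
r9 m[φ4→D] = [169, 171]
r9 m[φ5→D] = [117, 114]
r9 m[φ5→Q] = [192, 197]
r9 m[A→φ0] = [172, 163]
r9 m[A→φ2] = [208, 206]
r9 m[A→φ3] = [172, 165]
r9 m[A→φ4] = [171, 165]
r9 m[D→φ0] = [178, 181]
r9 m[D→φ1] = [192, 192]
r9 m[D→φ3] = [184, 179]
r9 m[D→φ4] = [182, 180]
r9 m[D→φ5] = [192, 196]
r9 m[Q→φ1] = [116, 117]
r9 m[Q→φ2] = [137, 144]
r9 m[Q→φ5] = [117, 113]
no fixed point within 9 rounds

NOT CONVERGED within 9 rounds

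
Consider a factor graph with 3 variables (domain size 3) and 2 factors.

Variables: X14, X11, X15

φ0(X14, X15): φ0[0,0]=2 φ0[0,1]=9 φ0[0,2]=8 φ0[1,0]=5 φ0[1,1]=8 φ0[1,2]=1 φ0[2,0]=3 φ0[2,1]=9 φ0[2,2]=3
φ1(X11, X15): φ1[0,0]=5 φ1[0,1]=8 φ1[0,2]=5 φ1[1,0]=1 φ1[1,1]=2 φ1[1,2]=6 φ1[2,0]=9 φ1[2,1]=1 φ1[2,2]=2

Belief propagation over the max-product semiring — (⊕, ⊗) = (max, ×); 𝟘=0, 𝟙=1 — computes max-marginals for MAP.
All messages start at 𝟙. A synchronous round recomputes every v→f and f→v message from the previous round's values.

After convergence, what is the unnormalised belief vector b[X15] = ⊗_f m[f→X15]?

init: all messages = 𝟙 over 3 values
r1 m[φ0→X14] = [9, 8, 9]
r1 m[φ0→X15] = [5, 9, 8]
r1 m[φ1→X11] = [8, 6, 9]
r1 m[φ1→X15] = [9, 8, 6]
r1 m[X14→φ0] = [1, 1, 1]
r1 m[X11→φ1] = [1, 1, 1]
r1 m[X15→φ0] = [1, 1, 1]
r1 m[X15→φ1] = [1, 1, 1]
r2 m[φ0→X14] = [9, 8, 9]
r2 m[φ0→X15] = [5, 9, 8]
r2 m[φ1→X11] = [8, 6, 9]
r2 m[φ1→X15] = [9, 8, 6]
r2 m[X14→φ0] = [1, 1, 1]
r2 m[X11→φ1] = [1, 1, 1]
r2 m[X15→φ0] = [9, 8, 6]
r2 m[X15→φ1] = [5, 9, 8]
r3 m[φ0→X14] = [72, 64, 72]
r3 m[φ0→X15] = [5, 9, 8]
r3 m[φ1→X11] = [72, 48, 45]
r3 m[φ1→X15] = [9, 8, 6]
r3 m[X14→φ0] = [1, 1, 1]
r3 m[X11→φ1] = [1, 1, 1]
r3 m[X15→φ0] = [9, 8, 6]
r3 m[X15→φ1] = [5, 9, 8]
r4 m[φ0→X14] = [72, 64, 72]
r4 m[φ0→X15] = [5, 9, 8]
r4 m[φ1→X11] = [72, 48, 45]
r4 m[φ1→X15] = [9, 8, 6]
r4 m[X14→φ0] = [1, 1, 1]
r4 m[X11→φ1] = [1, 1, 1]
r4 m[X15→φ0] = [9, 8, 6]
r4 m[X15→φ1] = [5, 9, 8]
fixed point reached at round 4
b[X15] = ⊗ incoming = [45, 72, 48]

b[X15] = [45, 72, 48]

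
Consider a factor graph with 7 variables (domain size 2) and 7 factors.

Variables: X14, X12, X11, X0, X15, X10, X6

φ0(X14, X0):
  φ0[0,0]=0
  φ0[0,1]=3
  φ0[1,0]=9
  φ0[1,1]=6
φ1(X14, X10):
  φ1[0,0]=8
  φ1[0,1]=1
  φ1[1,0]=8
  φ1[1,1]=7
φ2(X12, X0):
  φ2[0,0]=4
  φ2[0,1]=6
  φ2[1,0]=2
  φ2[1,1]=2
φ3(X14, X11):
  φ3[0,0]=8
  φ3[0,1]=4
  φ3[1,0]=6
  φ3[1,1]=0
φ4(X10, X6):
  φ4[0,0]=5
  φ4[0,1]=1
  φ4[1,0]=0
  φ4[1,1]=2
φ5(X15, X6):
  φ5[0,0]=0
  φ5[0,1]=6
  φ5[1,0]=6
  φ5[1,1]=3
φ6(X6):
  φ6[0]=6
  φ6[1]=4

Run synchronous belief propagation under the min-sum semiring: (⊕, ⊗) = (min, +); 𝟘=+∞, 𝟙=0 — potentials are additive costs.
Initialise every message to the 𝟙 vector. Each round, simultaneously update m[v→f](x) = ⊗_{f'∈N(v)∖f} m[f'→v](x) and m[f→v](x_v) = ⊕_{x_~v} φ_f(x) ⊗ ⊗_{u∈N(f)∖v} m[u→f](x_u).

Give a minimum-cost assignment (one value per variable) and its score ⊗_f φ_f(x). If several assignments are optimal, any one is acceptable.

init: all messages = 𝟙 over 2 values
r1 m[φ0→X14] = [0, 6]
r1 m[φ0→X0] = [0, 3]
r1 m[φ1→X14] = [1, 7]
r1 m[φ1→X10] = [8, 1]
r1 m[φ2→X12] = [4, 2]
r1 m[φ2→X0] = [2, 2]
r1 m[φ3→X14] = [4, 0]
r1 m[φ3→X11] = [6, 0]
r1 m[φ4→X10] = [1, 0]
r1 m[φ4→X6] = [0, 1]
r1 m[φ5→X15] = [0, 3]
r1 m[φ5→X6] = [0, 3]
r1 m[φ6→X6] = [6, 4]
r1 m[X14→φ0] = [0, 0]
r1 m[X14→φ1] = [0, 0]
r1 m[X14→φ3] = [0, 0]
r1 m[X12→φ2] = [0, 0]
r1 m[X11→φ3] = [0, 0]
r1 m[X0→φ0] = [0, 0]
r1 m[X0→φ2] = [0, 0]
r1 m[X15→φ5] = [0, 0]
r1 m[X10→φ1] = [0, 0]
r1 m[X10→φ4] = [0, 0]
r1 m[X6→φ4] = [0, 0]
r1 m[X6→φ5] = [0, 0]
r1 m[X6→φ6] = [0, 0]
r2 m[φ0→X14] = [0, 6]
r2 m[φ0→X0] = [0, 3]
r2 m[φ1→X14] = [1, 7]
r2 m[φ1→X10] = [8, 1]
r2 m[φ2→X12] = [4, 2]
r2 m[φ2→X0] = [2, 2]
r2 m[φ3→X14] = [4, 0]
r2 m[φ3→X11] = [6, 0]
r2 m[φ4→X10] = [1, 0]
r2 m[φ4→X6] = [0, 1]
r2 m[φ5→X15] = [0, 3]
r2 m[φ5→X6] = [0, 3]
r2 m[φ6→X6] = [6, 4]
r2 m[X14→φ0] = [5, 7]
r2 m[X14→φ1] = [4, 6]
r2 m[X14→φ3] = [1, 13]
r2 m[X12→φ2] = [0, 0]
r2 m[X11→φ3] = [0, 0]
r2 m[X0→φ0] = [2, 2]
r2 m[X0→φ2] = [0, 3]
r2 m[X15→φ5] = [0, 0]
r2 m[X10→φ1] = [1, 0]
r2 m[X10→φ4] = [8, 1]
r2 m[X6→φ4] = [6, 7]
r2 m[X6→φ5] = [6, 5]
r2 m[X6→φ6] = [0, 4]
r3 m[φ0→X14] = [2, 8]
r3 m[φ0→X0] = [5, 8]
r3 m[φ1→X14] = [1, 7]
r3 m[φ1→X10] = [12, 5]
r3 m[φ2→X12] = [4, 2]
r3 m[φ2→X0] = [2, 2]
r3 m[φ3→X14] = [4, 0]
r3 m[φ3→X11] = [9, 5]
r3 m[φ4→X10] = [8, 6]
r3 m[φ4→X6] = [1, 3]
r3 m[φ5→X15] = [6, 8]
r3 m[φ5→X6] = [0, 3]
r3 m[φ6→X6] = [6, 4]
r3 m[X14→φ0] = [5, 7]
r3 m[X14→φ1] = [4, 6]
r3 m[X14→φ3] = [1, 13]
r3 m[X12→φ2] = [0, 0]
r3 m[X11→φ3] = [0, 0]
r3 m[X0→φ0] = [2, 2]
r3 m[X0→φ2] = [0, 3]
r3 m[X15→φ5] = [0, 0]
r3 m[X10→φ1] = [1, 0]
r3 m[X10→φ4] = [8, 1]
r3 m[X6→φ4] = [6, 7]
r3 m[X6→φ5] = [6, 5]
r3 m[X6→φ6] = [0, 4]
r4 m[φ0→X14] = [2, 8]
r4 m[φ0→X0] = [5, 8]
r4 m[φ1→X14] = [1, 7]
r4 m[φ1→X10] = [12, 5]
r4 m[φ2→X12] = [4, 2]
r4 m[φ2→X0] = [2, 2]
r4 m[φ3→X14] = [4, 0]
r4 m[φ3→X11] = [9, 5]
r4 m[φ4→X10] = [8, 6]
r4 m[φ4→X6] = [1, 3]
r4 m[φ5→X15] = [6, 8]
r4 m[φ5→X6] = [0, 3]
r4 m[φ6→X6] = [6, 4]
r4 m[X14→φ0] = [5, 7]
r4 m[X14→φ1] = [6, 8]
r4 m[X14→φ3] = [3, 15]
r4 m[X12→φ2] = [0, 0]
r4 m[X11→φ3] = [0, 0]
r4 m[X0→φ0] = [2, 2]
r4 m[X0→φ2] = [5, 8]
r4 m[X15→φ5] = [0, 0]
r4 m[X10→φ1] = [8, 6]
r4 m[X10→φ4] = [12, 5]
r4 m[X6→φ4] = [6, 7]
r4 m[X6→φ5] = [7, 7]
r4 m[X6→φ6] = [1, 6]
r5 m[φ0→X14] = [2, 8]
r5 m[φ0→X0] = [5, 8]
r5 m[φ1→X14] = [7, 13]
r5 m[φ1→X10] = [14, 7]
r5 m[φ2→X12] = [9, 7]
r5 m[φ2→X0] = [2, 2]
r5 m[φ3→X14] = [4, 0]
r5 m[φ3→X11] = [11, 7]
r5 m[φ4→X10] = [8, 6]
r5 m[φ4→X6] = [5, 7]
r5 m[φ5→X15] = [7, 10]
r5 m[φ5→X6] = [0, 3]
r5 m[φ6→X6] = [6, 4]
r5 m[X14→φ0] = [5, 7]
r5 m[X14→φ1] = [6, 8]
r5 m[X14→φ3] = [3, 15]
r5 m[X12→φ2] = [0, 0]
r5 m[X11→φ3] = [0, 0]
r5 m[X0→φ0] = [2, 2]
r5 m[X0→φ2] = [5, 8]
r5 m[X15→φ5] = [0, 0]
r5 m[X10→φ1] = [8, 6]
r5 m[X10→φ4] = [12, 5]
r5 m[X6→φ4] = [6, 7]
r5 m[X6→φ5] = [7, 7]
r5 m[X6→φ6] = [1, 6]
r6 m[φ0→X14] = [2, 8]
r6 m[φ0→X0] = [5, 8]
r6 m[φ1→X14] = [7, 13]
r6 m[φ1→X10] = [14, 7]
r6 m[φ2→X12] = [9, 7]
r6 m[φ2→X0] = [2, 2]
r6 m[φ3→X14] = [4, 0]
r6 m[φ3→X11] = [11, 7]
r6 m[φ4→X10] = [8, 6]
r6 m[φ4→X6] = [5, 7]
r6 m[φ5→X15] = [7, 10]
r6 m[φ5→X6] = [0, 3]
r6 m[φ6→X6] = [6, 4]
r6 m[X14→φ0] = [11, 13]
r6 m[X14→φ1] = [6, 8]
r6 m[X14→φ3] = [9, 21]
r6 m[X12→φ2] = [0, 0]
r6 m[X11→φ3] = [0, 0]
r6 m[X0→φ0] = [2, 2]
r6 m[X0→φ2] = [5, 8]
r6 m[X15→φ5] = [0, 0]
r6 m[X10→φ1] = [8, 6]
r6 m[X10→φ4] = [14, 7]
r6 m[X6→φ4] = [6, 7]
r6 m[X6→φ5] = [11, 11]
r6 m[X6→φ6] = [5, 10]
r7 m[φ0→X14] = [2, 8]
r7 m[φ0→X0] = [11, 14]
r7 m[φ1→X14] = [7, 13]
r7 m[φ1→X10] = [14, 7]
r7 m[φ2→X12] = [9, 7]
r7 m[φ2→X0] = [2, 2]
r7 m[φ3→X14] = [4, 0]
r7 m[φ3→X11] = [17, 13]
r7 m[φ4→X10] = [8, 6]
r7 m[φ4→X6] = [7, 9]
r7 m[φ5→X15] = [11, 14]
r7 m[φ5→X6] = [0, 3]
r7 m[φ6→X6] = [6, 4]
r7 m[X14→φ0] = [11, 13]
r7 m[X14→φ1] = [6, 8]
r7 m[X14→φ3] = [9, 21]
r7 m[X12→φ2] = [0, 0]
r7 m[X11→φ3] = [0, 0]
r7 m[X0→φ0] = [2, 2]
r7 m[X0→φ2] = [5, 8]
r7 m[X15→φ5] = [0, 0]
r7 m[X10→φ1] = [8, 6]
r7 m[X10→φ4] = [14, 7]
r7 m[X6→φ4] = [6, 7]
r7 m[X6→φ5] = [11, 11]
r7 m[X6→φ6] = [5, 10]
r8 m[φ0→X14] = [2, 8]
r8 m[φ0→X0] = [11, 14]
r8 m[φ1→X14] = [7, 13]
r8 m[φ1→X10] = [14, 7]
r8 m[φ2→X12] = [9, 7]
r8 m[φ2→X0] = [2, 2]
r8 m[φ3→X14] = [4, 0]
r8 m[φ3→X11] = [17, 13]
r8 m[φ4→X10] = [8, 6]
r8 m[φ4→X6] = [7, 9]
r8 m[φ5→X15] = [11, 14]
r8 m[φ5→X6] = [0, 3]
r8 m[φ6→X6] = [6, 4]
r8 m[X14→φ0] = [11, 13]
r8 m[X14→φ1] = [6, 8]
r8 m[X14→φ3] = [9, 21]
r8 m[X12→φ2] = [0, 0]
r8 m[X11→φ3] = [0, 0]
r8 m[X0→φ0] = [2, 2]
r8 m[X0→φ2] = [11, 14]
r8 m[X15→φ5] = [0, 0]
r8 m[X10→φ1] = [8, 6]
r8 m[X10→φ4] = [14, 7]
r8 m[X6→φ4] = [6, 7]
r8 m[X6→φ5] = [13, 13]
r8 m[X6→φ6] = [7, 12]
r9 m[φ0→X14] = [2, 8]
r9 m[φ0→X0] = [11, 14]
r9 m[φ1→X14] = [7, 13]
r9 m[φ1→X10] = [14, 7]
r9 m[φ2→X12] = [15, 13]
r9 m[φ2→X0] = [2, 2]
r9 m[φ3→X14] = [4, 0]
r9 m[φ3→X11] = [17, 13]
r9 m[φ4→X10] = [8, 6]
r9 m[φ4→X6] = [7, 9]
r9 m[φ5→X15] = [13, 16]
r9 m[φ5→X6] = [0, 3]
r9 m[φ6→X6] = [6, 4]
r9 m[X14→φ0] = [11, 13]
r9 m[X14→φ1] = [6, 8]
r9 m[X14→φ3] = [9, 21]
r9 m[X12→φ2] = [0, 0]
r9 m[X11→φ3] = [0, 0]
r9 m[X0→φ0] = [2, 2]
r9 m[X0→φ2] = [11, 14]
r9 m[X15→φ5] = [0, 0]
r9 m[X10→φ1] = [8, 6]
r9 m[X10→φ4] = [14, 7]
r9 m[X6→φ4] = [6, 7]
r9 m[X6→φ5] = [13, 13]
r9 m[X6→φ6] = [7, 12]
r10 m[φ0→X14] = [2, 8]
r10 m[φ0→X0] = [11, 14]
r10 m[φ1→X14] = [7, 13]
r10 m[φ1→X10] = [14, 7]
r10 m[φ2→X12] = [15, 13]
r10 m[φ2→X0] = [2, 2]
r10 m[φ3→X14] = [4, 0]
r10 m[φ3→X11] = [17, 13]
r10 m[φ4→X10] = [8, 6]
r10 m[φ4→X6] = [7, 9]
r10 m[φ5→X15] = [13, 16]
r10 m[φ5→X6] = [0, 3]
r10 m[φ6→X6] = [6, 4]
r10 m[X14→φ0] = [11, 13]
r10 m[X14→φ1] = [6, 8]
r10 m[X14→φ3] = [9, 21]
r10 m[X12→φ2] = [0, 0]
r10 m[X11→φ3] = [0, 0]
r10 m[X0→φ0] = [2, 2]
r10 m[X0→φ2] = [11, 14]
r10 m[X15→φ5] = [0, 0]
r10 m[X10→φ1] = [8, 6]
r10 m[X10→φ4] = [14, 7]
r10 m[X6→φ4] = [6, 7]
r10 m[X6→φ5] = [13, 13]
r10 m[X6→φ6] = [7, 12]
fixed point reached at round 10
traceback from X14: (X14=0, X12=1, X11=1, X0=0, X15=0, X10=1, X6=0), score=13

assignment: (X14=0, X12=1, X11=1, X0=0, X15=0, X10=1, X6=0); score = 13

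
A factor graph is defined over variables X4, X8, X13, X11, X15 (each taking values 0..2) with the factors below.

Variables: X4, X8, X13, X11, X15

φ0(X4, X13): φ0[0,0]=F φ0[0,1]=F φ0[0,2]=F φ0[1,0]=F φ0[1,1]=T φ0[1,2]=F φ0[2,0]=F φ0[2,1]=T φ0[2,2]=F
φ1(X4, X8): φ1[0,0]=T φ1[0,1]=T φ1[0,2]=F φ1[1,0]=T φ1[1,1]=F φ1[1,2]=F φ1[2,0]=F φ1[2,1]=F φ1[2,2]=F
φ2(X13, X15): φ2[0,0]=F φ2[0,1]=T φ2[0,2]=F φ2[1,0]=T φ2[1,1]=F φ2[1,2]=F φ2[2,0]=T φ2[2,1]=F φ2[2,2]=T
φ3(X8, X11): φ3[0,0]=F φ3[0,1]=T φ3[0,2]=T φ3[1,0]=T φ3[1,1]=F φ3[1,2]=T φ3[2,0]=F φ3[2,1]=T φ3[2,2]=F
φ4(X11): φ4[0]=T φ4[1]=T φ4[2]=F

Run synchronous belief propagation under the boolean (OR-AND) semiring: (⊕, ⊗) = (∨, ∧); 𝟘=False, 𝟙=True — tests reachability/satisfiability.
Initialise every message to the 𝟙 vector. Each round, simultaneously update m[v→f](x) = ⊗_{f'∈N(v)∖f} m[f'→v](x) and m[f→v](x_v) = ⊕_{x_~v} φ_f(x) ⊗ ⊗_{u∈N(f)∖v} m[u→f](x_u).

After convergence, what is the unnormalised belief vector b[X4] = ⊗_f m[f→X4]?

b[X4] = [F, T, F]

init: all messages = 𝟙 over 3 values
r1 m[φ0→X4] = [F, T, T]
r1 m[φ0→X13] = [F, T, F]
r1 m[φ1→X4] = [T, T, F]
r1 m[φ1→X8] = [T, T, F]
r1 m[φ2→X13] = [T, T, T]
r1 m[φ2→X15] = [T, T, T]
r1 m[φ3→X8] = [T, T, T]
r1 m[φ3→X11] = [T, T, T]
r1 m[φ4→X11] = [T, T, F]
r1 m[X4→φ0] = [T, T, T]
r1 m[X4→φ1] = [T, T, T]
r1 m[X8→φ1] = [T, T, T]
r1 m[X8→φ3] = [T, T, T]
r1 m[X13→φ0] = [T, T, T]
r1 m[X13→φ2] = [T, T, T]
r1 m[X11→φ3] = [T, T, T]
r1 m[X11→φ4] = [T, T, T]
r1 m[X15→φ2] = [T, T, T]
r2 m[φ0→X4] = [F, T, T]
r2 m[φ0→X13] = [F, T, F]
r2 m[φ1→X4] = [T, T, F]
r2 m[φ1→X8] = [T, T, F]
r2 m[φ2→X13] = [T, T, T]
r2 m[φ2→X15] = [T, T, T]
r2 m[φ3→X8] = [T, T, T]
r2 m[φ3→X11] = [T, T, T]
r2 m[φ4→X11] = [T, T, F]
r2 m[X4→φ0] = [T, T, F]
r2 m[X4→φ1] = [F, T, T]
r2 m[X8→φ1] = [T, T, T]
r2 m[X8→φ3] = [T, T, F]
r2 m[X13→φ0] = [T, T, T]
r2 m[X13→φ2] = [F, T, F]
r2 m[X11→φ3] = [T, T, F]
r2 m[X11→φ4] = [T, T, T]
r2 m[X15→φ2] = [T, T, T]
r3 m[φ0→X4] = [F, T, T]
r3 m[φ0→X13] = [F, T, F]
r3 m[φ1→X4] = [T, T, F]
r3 m[φ1→X8] = [T, F, F]
r3 m[φ2→X13] = [T, T, T]
r3 m[φ2→X15] = [T, F, F]
r3 m[φ3→X8] = [T, T, T]
r3 m[φ3→X11] = [T, T, T]
r3 m[φ4→X11] = [T, T, F]
r3 m[X4→φ0] = [T, T, F]
r3 m[X4→φ1] = [F, T, T]
r3 m[X8→φ1] = [T, T, T]
r3 m[X8→φ3] = [T, T, F]
r3 m[X13→φ0] = [T, T, T]
r3 m[X13→φ2] = [F, T, F]
r3 m[X11→φ3] = [T, T, F]
r3 m[X11→φ4] = [T, T, T]
r3 m[X15→φ2] = [T, T, T]
r4 m[φ0→X4] = [F, T, T]
r4 m[φ0→X13] = [F, T, F]
r4 m[φ1→X4] = [T, T, F]
r4 m[φ1→X8] = [T, F, F]
r4 m[φ2→X13] = [T, T, T]
r4 m[φ2→X15] = [T, F, F]
r4 m[φ3→X8] = [T, T, T]
r4 m[φ3→X11] = [T, T, T]
r4 m[φ4→X11] = [T, T, F]
r4 m[X4→φ0] = [T, T, F]
r4 m[X4→φ1] = [F, T, T]
r4 m[X8→φ1] = [T, T, T]
r4 m[X8→φ3] = [T, F, F]
r4 m[X13→φ0] = [T, T, T]
r4 m[X13→φ2] = [F, T, F]
r4 m[X11→φ3] = [T, T, F]
r4 m[X11→φ4] = [T, T, T]
r4 m[X15→φ2] = [T, T, T]
r5 m[φ0→X4] = [F, T, T]
r5 m[φ0→X13] = [F, T, F]
r5 m[φ1→X4] = [T, T, F]
r5 m[φ1→X8] = [T, F, F]
r5 m[φ2→X13] = [T, T, T]
r5 m[φ2→X15] = [T, F, F]
r5 m[φ3→X8] = [T, T, T]
r5 m[φ3→X11] = [F, T, T]
r5 m[φ4→X11] = [T, T, F]
r5 m[X4→φ0] = [T, T, F]
r5 m[X4→φ1] = [F, T, T]
r5 m[X8→φ1] = [T, T, T]
r5 m[X8→φ3] = [T, F, F]
r5 m[X13→φ0] = [T, T, T]
r5 m[X13→φ2] = [F, T, F]
r5 m[X11→φ3] = [T, T, F]
r5 m[X11→φ4] = [T, T, T]
r5 m[X15→φ2] = [T, T, T]
r6 m[φ0→X4] = [F, T, T]
r6 m[φ0→X13] = [F, T, F]
r6 m[φ1→X4] = [T, T, F]
r6 m[φ1→X8] = [T, F, F]
r6 m[φ2→X13] = [T, T, T]
r6 m[φ2→X15] = [T, F, F]
r6 m[φ3→X8] = [T, T, T]
r6 m[φ3→X11] = [F, T, T]
r6 m[φ4→X11] = [T, T, F]
r6 m[X4→φ0] = [T, T, F]
r6 m[X4→φ1] = [F, T, T]
r6 m[X8→φ1] = [T, T, T]
r6 m[X8→φ3] = [T, F, F]
r6 m[X13→φ0] = [T, T, T]
r6 m[X13→φ2] = [F, T, F]
r6 m[X11→φ3] = [T, T, F]
r6 m[X11→φ4] = [F, T, T]
r6 m[X15→φ2] = [T, T, T]
r7 m[φ0→X4] = [F, T, T]
r7 m[φ0→X13] = [F, T, F]
r7 m[φ1→X4] = [T, T, F]
r7 m[φ1→X8] = [T, F, F]
r7 m[φ2→X13] = [T, T, T]
r7 m[φ2→X15] = [T, F, F]
r7 m[φ3→X8] = [T, T, T]
r7 m[φ3→X11] = [F, T, T]
r7 m[φ4→X11] = [T, T, F]
r7 m[X4→φ0] = [T, T, F]
r7 m[X4→φ1] = [F, T, T]
r7 m[X8→φ1] = [T, T, T]
r7 m[X8→φ3] = [T, F, F]
r7 m[X13→φ0] = [T, T, T]
r7 m[X13→φ2] = [F, T, F]
r7 m[X11→φ3] = [T, T, F]
r7 m[X11→φ4] = [F, T, T]
r7 m[X15→φ2] = [T, T, T]
fixed point reached at round 7
b[X4] = ⊗ incoming = [F, T, F]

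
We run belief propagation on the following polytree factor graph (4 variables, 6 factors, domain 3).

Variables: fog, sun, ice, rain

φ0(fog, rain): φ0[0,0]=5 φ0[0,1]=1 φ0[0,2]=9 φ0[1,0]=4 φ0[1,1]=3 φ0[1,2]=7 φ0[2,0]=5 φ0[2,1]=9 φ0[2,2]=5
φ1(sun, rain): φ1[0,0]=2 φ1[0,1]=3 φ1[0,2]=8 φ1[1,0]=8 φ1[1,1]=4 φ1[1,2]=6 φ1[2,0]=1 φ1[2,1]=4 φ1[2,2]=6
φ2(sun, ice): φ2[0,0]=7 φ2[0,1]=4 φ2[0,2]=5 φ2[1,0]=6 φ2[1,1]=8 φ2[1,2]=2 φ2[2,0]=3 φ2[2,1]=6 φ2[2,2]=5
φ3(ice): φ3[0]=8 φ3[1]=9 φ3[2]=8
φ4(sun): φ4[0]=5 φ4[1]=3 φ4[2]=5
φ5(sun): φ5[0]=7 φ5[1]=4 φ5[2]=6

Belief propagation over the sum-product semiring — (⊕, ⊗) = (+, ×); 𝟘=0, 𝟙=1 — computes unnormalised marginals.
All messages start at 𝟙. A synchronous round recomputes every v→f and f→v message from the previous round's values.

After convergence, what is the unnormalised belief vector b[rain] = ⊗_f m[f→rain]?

b[rain] = [361704, 449124, 1427832]

init: all messages = 𝟙 over 3 values
r1 m[φ0→fog] = [15, 14, 19]
r1 m[φ0→rain] = [14, 13, 21]
r1 m[φ1→sun] = [13, 18, 11]
r1 m[φ1→rain] = [11, 11, 20]
r1 m[φ2→sun] = [16, 16, 14]
r1 m[φ2→ice] = [16, 18, 12]
r1 m[φ3→ice] = [8, 9, 8]
r1 m[φ4→sun] = [5, 3, 5]
r1 m[φ5→sun] = [7, 4, 6]
r1 m[fog→φ0] = [1, 1, 1]
r1 m[sun→φ1] = [1, 1, 1]
r1 m[sun→φ2] = [1, 1, 1]
r1 m[sun→φ4] = [1, 1, 1]
r1 m[sun→φ5] = [1, 1, 1]
r1 m[ice→φ2] = [1, 1, 1]
r1 m[ice→φ3] = [1, 1, 1]
r1 m[rain→φ0] = [1, 1, 1]
r1 m[rain→φ1] = [1, 1, 1]
r2 m[φ0→fog] = [15, 14, 19]
r2 m[φ0→rain] = [14, 13, 21]
r2 m[φ1→sun] = [13, 18, 11]
r2 m[φ1→rain] = [11, 11, 20]
r2 m[φ2→sun] = [16, 16, 14]
r2 m[φ2→ice] = [16, 18, 12]
r2 m[φ3→ice] = [8, 9, 8]
r2 m[φ4→sun] = [5, 3, 5]
r2 m[φ5→sun] = [7, 4, 6]
r2 m[fog→φ0] = [1, 1, 1]
r2 m[sun→φ1] = [560, 192, 420]
r2 m[sun→φ2] = [455, 216, 330]
r2 m[sun→φ4] = [1456, 1152, 924]
r2 m[sun→φ5] = [1040, 864, 770]
r2 m[ice→φ2] = [8, 9, 8]
r2 m[ice→φ3] = [16, 18, 12]
r2 m[rain→φ0] = [11, 11, 20]
r2 m[rain→φ1] = [14, 13, 21]
r3 m[φ0→fog] = [246, 217, 254]
r3 m[φ0→rain] = [14, 13, 21]
r3 m[φ1→sun] = [235, 290, 192]
r3 m[φ1→rain] = [3076, 4128, 8152]
r3 m[φ2→sun] = [132, 136, 118]
r3 m[φ2→ice] = [5471, 5528, 4357]
r3 m[φ3→ice] = [8, 9, 8]
r3 m[φ4→sun] = [5, 3, 5]
r3 m[φ5→sun] = [7, 4, 6]
r3 m[fog→φ0] = [1, 1, 1]
r3 m[sun→φ1] = [560, 192, 420]
r3 m[sun→φ2] = [455, 216, 330]
r3 m[sun→φ4] = [1456, 1152, 924]
r3 m[sun→φ5] = [1040, 864, 770]
r3 m[ice→φ2] = [8, 9, 8]
r3 m[ice→φ3] = [16, 18, 12]
r3 m[rain→φ0] = [11, 11, 20]
r3 m[rain→φ1] = [14, 13, 21]
r4 m[φ0→fog] = [246, 217, 254]
r4 m[φ0→rain] = [14, 13, 21]
r4 m[φ1→sun] = [235, 290, 192]
r4 m[φ1→rain] = [3076, 4128, 8152]
r4 m[φ2→sun] = [132, 136, 118]
r4 m[φ2→ice] = [5471, 5528, 4357]
r4 m[φ3→ice] = [8, 9, 8]
r4 m[φ4→sun] = [5, 3, 5]
r4 m[φ5→sun] = [7, 4, 6]
r4 m[fog→φ0] = [1, 1, 1]
r4 m[sun→φ1] = [4620, 1632, 3540]
r4 m[sun→φ2] = [8225, 3480, 5760]
r4 m[sun→φ4] = [217140, 157760, 135936]
r4 m[sun→φ5] = [155100, 118320, 113280]
r4 m[ice→φ2] = [8, 9, 8]
r4 m[ice→φ3] = [5471, 5528, 4357]
r4 m[rain→φ0] = [3076, 4128, 8152]
r4 m[rain→φ1] = [14, 13, 21]
r5 m[φ0→fog] = [92876, 81752, 93292]
r5 m[φ0→rain] = [14, 13, 21]
r5 m[φ1→sun] = [235, 290, 192]
r5 m[φ1→rain] = [25836, 34548, 67992]
r5 m[φ2→sun] = [132, 136, 118]
r5 m[φ2→ice] = [95735, 95300, 76885]
r5 m[φ3→ice] = [8, 9, 8]
r5 m[φ4→sun] = [5, 3, 5]
r5 m[φ5→sun] = [7, 4, 6]
r5 m[fog→φ0] = [1, 1, 1]
r5 m[sun→φ1] = [4620, 1632, 3540]
r5 m[sun→φ2] = [8225, 3480, 5760]
r5 m[sun→φ4] = [217140, 157760, 135936]
r5 m[sun→φ5] = [155100, 118320, 113280]
r5 m[ice→φ2] = [8, 9, 8]
r5 m[ice→φ3] = [5471, 5528, 4357]
r5 m[rain→φ0] = [3076, 4128, 8152]
r5 m[rain→φ1] = [14, 13, 21]
r6 m[φ0→fog] = [92876, 81752, 93292]
r6 m[φ0→rain] = [14, 13, 21]
r6 m[φ1→sun] = [235, 290, 192]
r6 m[φ1→rain] = [25836, 34548, 67992]
r6 m[φ2→sun] = [132, 136, 118]
r6 m[φ2→ice] = [95735, 95300, 76885]
r6 m[φ3→ice] = [8, 9, 8]
r6 m[φ4→sun] = [5, 3, 5]
r6 m[φ5→sun] = [7, 4, 6]
r6 m[fog→φ0] = [1, 1, 1]
r6 m[sun→φ1] = [4620, 1632, 3540]
r6 m[sun→φ2] = [8225, 3480, 5760]
r6 m[sun→φ4] = [217140, 157760, 135936]
r6 m[sun→φ5] = [155100, 118320, 113280]
r6 m[ice→φ2] = [8, 9, 8]
r6 m[ice→φ3] = [95735, 95300, 76885]
r6 m[rain→φ0] = [25836, 34548, 67992]
r6 m[rain→φ1] = [14, 13, 21]
r7 m[φ0→fog] = [775656, 682932, 780072]
r7 m[φ0→rain] = [14, 13, 21]
r7 m[φ1→sun] = [235, 290, 192]
r7 m[φ1→rain] = [25836, 34548, 67992]
r7 m[φ2→sun] = [132, 136, 118]
r7 m[φ2→ice] = [95735, 95300, 76885]
r7 m[φ3→ice] = [8, 9, 8]
r7 m[φ4→sun] = [5, 3, 5]
r7 m[φ5→sun] = [7, 4, 6]
r7 m[fog→φ0] = [1, 1, 1]
r7 m[sun→φ1] = [4620, 1632, 3540]
r7 m[sun→φ2] = [8225, 3480, 5760]
r7 m[sun→φ4] = [217140, 157760, 135936]
r7 m[sun→φ5] = [155100, 118320, 113280]
r7 m[ice→φ2] = [8, 9, 8]
r7 m[ice→φ3] = [95735, 95300, 76885]
r7 m[rain→φ0] = [25836, 34548, 67992]
r7 m[rain→φ1] = [14, 13, 21]
r8 m[φ0→fog] = [775656, 682932, 780072]
r8 m[φ0→rain] = [14, 13, 21]
r8 m[φ1→sun] = [235, 290, 192]
r8 m[φ1→rain] = [25836, 34548, 67992]
r8 m[φ2→sun] = [132, 136, 118]
r8 m[φ2→ice] = [95735, 95300, 76885]
r8 m[φ3→ice] = [8, 9, 8]
r8 m[φ4→sun] = [5, 3, 5]
r8 m[φ5→sun] = [7, 4, 6]
r8 m[fog→φ0] = [1, 1, 1]
r8 m[sun→φ1] = [4620, 1632, 3540]
r8 m[sun→φ2] = [8225, 3480, 5760]
r8 m[sun→φ4] = [217140, 157760, 135936]
r8 m[sun→φ5] = [155100, 118320, 113280]
r8 m[ice→φ2] = [8, 9, 8]
r8 m[ice→φ3] = [95735, 95300, 76885]
r8 m[rain→φ0] = [25836, 34548, 67992]
r8 m[rain→φ1] = [14, 13, 21]
fixed point reached at round 8
b[rain] = ⊗ incoming = [361704, 449124, 1427832]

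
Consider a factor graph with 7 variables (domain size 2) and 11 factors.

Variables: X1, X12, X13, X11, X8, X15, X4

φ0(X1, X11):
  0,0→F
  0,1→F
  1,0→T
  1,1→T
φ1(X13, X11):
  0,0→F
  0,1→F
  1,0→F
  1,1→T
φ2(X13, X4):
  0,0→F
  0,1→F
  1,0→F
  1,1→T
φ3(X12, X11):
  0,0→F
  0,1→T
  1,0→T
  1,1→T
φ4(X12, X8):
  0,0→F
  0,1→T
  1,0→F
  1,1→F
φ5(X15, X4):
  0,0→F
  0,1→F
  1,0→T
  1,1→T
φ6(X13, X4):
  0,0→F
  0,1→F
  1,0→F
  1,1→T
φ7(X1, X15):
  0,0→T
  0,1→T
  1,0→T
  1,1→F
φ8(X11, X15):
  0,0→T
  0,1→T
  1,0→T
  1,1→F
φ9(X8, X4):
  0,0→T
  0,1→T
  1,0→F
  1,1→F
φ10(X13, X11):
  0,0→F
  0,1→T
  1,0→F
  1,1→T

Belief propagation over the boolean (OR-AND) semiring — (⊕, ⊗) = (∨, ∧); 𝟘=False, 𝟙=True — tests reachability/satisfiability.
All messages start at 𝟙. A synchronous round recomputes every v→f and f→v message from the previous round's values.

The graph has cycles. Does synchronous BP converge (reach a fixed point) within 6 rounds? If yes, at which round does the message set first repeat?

init: all messages = 𝟙 over 2 values
r1 m[φ0→X1] = [F, T]
r1 m[φ0→X11] = [T, T]
r1 m[φ1→X13] = [F, T]
r1 m[φ1→X11] = [F, T]
r1 m[φ2→X13] = [F, T]
r1 m[φ2→X4] = [F, T]
r1 m[φ3→X12] = [T, T]
r1 m[φ3→X11] = [T, T]
r1 m[φ4→X12] = [T, F]
r1 m[φ4→X8] = [F, T]
r1 m[φ5→X15] = [F, T]
r1 m[φ5→X4] = [T, T]
r1 m[φ6→X13] = [F, T]
r1 m[φ6→X4] = [F, T]
r1 m[φ7→X1] = [T, T]
r1 m[φ7→X15] = [T, T]
r1 m[φ8→X11] = [T, T]
r1 m[φ8→X15] = [T, T]
r1 m[φ9→X8] = [T, F]
r1 m[φ9→X4] = [T, T]
r1 m[φ10→X13] = [T, T]
r1 m[φ10→X11] = [F, T]
r1 m[X1→φ0] = [T, T]
r1 m[X1→φ7] = [T, T]
r1 m[X12→φ3] = [T, T]
r1 m[X12→φ4] = [T, T]
r1 m[X13→φ1] = [T, T]
r1 m[X13→φ2] = [T, T]
r1 m[X13→φ6] = [T, T]
r1 m[X13→φ10] = [T, T]
r1 m[X11→φ0] = [T, T]
r1 m[X11→φ1] = [T, T]
r1 m[X11→φ3] = [T, T]
r1 m[X11→φ8] = [T, T]
r1 m[X11→φ10] = [T, T]
r1 m[X8→φ4] = [T, T]
r1 m[X8→φ9] = [T, T]
r1 m[X15→φ5] = [T, T]
r1 m[X15→φ7] = [T, T]
r1 m[X15→φ8] = [T, T]
r1 m[X4→φ2] = [T, T]
r1 m[X4→φ5] = [T, T]
r1 m[X4→φ6] = [T, T]
r1 m[X4→φ9] = [T, T]
r2 m[φ0→X1] = [F, T]
r2 m[φ0→X11] = [T, T]
r2 m[φ1→X13] = [F, T]
r2 m[φ1→X11] = [F, T]
r2 m[φ2→X13] = [F, T]
r2 m[φ2→X4] = [F, T]
r2 m[φ3→X12] = [T, T]
r2 m[φ3→X11] = [T, T]
r2 m[φ4→X12] = [T, F]
r2 m[φ4→X8] = [F, T]
r2 m[φ5→X15] = [F, T]
r2 m[φ5→X4] = [T, T]
r2 m[φ6→X13] = [F, T]
r2 m[φ6→X4] = [F, T]
r2 m[φ7→X1] = [T, T]
r2 m[φ7→X15] = [T, T]
r2 m[φ8→X11] = [T, T]
r2 m[φ8→X15] = [T, T]
r2 m[φ9→X8] = [T, F]
r2 m[φ9→X4] = [T, T]
r2 m[φ10→X13] = [T, T]
r2 m[φ10→X11] = [F, T]
r2 m[X1→φ0] = [T, T]
r2 m[X1→φ7] = [F, T]
r2 m[X12→φ3] = [T, F]
r2 m[X12→φ4] = [T, T]
r2 m[X13→φ1] = [F, T]
r2 m[X13→φ2] = [F, T]
r2 m[X13→φ6] = [F, T]
r2 m[X13→φ10] = [F, T]
r2 m[X11→φ0] = [F, T]
r2 m[X11→φ1] = [F, T]
r2 m[X11→φ3] = [F, T]
r2 m[X11→φ8] = [F, T]
r2 m[X11→φ10] = [F, T]
r2 m[X8→φ4] = [T, F]
r2 m[X8→φ9] = [F, T]
r2 m[X15→φ5] = [T, T]
r2 m[X15→φ7] = [F, T]
r2 m[X15→φ8] = [F, T]
r2 m[X4→φ2] = [F, T]
r2 m[X4→φ5] = [F, T]
r2 m[X4→φ6] = [F, T]
r2 m[X4→φ9] = [F, T]
r3 m[φ0→X1] = [F, T]
r3 m[φ0→X11] = [T, T]
r3 m[φ1→X13] = [F, T]
r3 m[φ1→X11] = [F, T]
r3 m[φ2→X13] = [F, T]
r3 m[φ2→X4] = [F, T]
r3 m[φ3→X12] = [T, T]
r3 m[φ3→X11] = [F, T]
r3 m[φ4→X12] = [F, F]
r3 m[φ4→X8] = [F, T]
r3 m[φ5→X15] = [F, T]
r3 m[φ5→X4] = [T, T]
r3 m[φ6→X13] = [F, T]
r3 m[φ6→X4] = [F, T]
r3 m[φ7→X1] = [T, F]
r3 m[φ7→X15] = [T, F]
r3 m[φ8→X11] = [T, F]
r3 m[φ8→X15] = [T, F]
r3 m[φ9→X8] = [T, F]
r3 m[φ9→X4] = [F, F]
r3 m[φ10→X13] = [T, T]
r3 m[φ10→X11] = [F, T]
r3 m[X1→φ0] = [T, T]
r3 m[X1→φ7] = [F, T]
r3 m[X12→φ3] = [T, F]
r3 m[X12→φ4] = [T, T]
r3 m[X13→φ1] = [F, T]
r3 m[X13→φ2] = [F, T]
r3 m[X13→φ6] = [F, T]
r3 m[X13→φ10] = [F, T]
r3 m[X11→φ0] = [F, T]
r3 m[X11→φ1] = [F, T]
r3 m[X11→φ3] = [F, T]
r3 m[X11→φ8] = [F, T]
r3 m[X11→φ10] = [F, T]
r3 m[X8→φ4] = [T, F]
r3 m[X8→φ9] = [F, T]
r3 m[X15→φ5] = [T, T]
r3 m[X15→φ7] = [F, T]
r3 m[X15→φ8] = [F, T]
r3 m[X4→φ2] = [F, T]
r3 m[X4→φ5] = [F, T]
r3 m[X4→φ6] = [F, T]
r3 m[X4→φ9] = [F, T]
r4 m[φ0→X1] = [F, T]
r4 m[φ0→X11] = [T, T]
r4 m[φ1→X13] = [F, T]
r4 m[φ1→X11] = [F, T]
r4 m[φ2→X13] = [F, T]
r4 m[φ2→X4] = [F, T]
r4 m[φ3→X12] = [T, T]
r4 m[φ3→X11] = [F, T]
r4 m[φ4→X12] = [F, F]
r4 m[φ4→X8] = [F, T]
r4 m[φ5→X15] = [F, T]
r4 m[φ5→X4] = [T, T]
r4 m[φ6→X13] = [F, T]
r4 m[φ6→X4] = [F, T]
r4 m[φ7→X1] = [T, F]
r4 m[φ7→X15] = [T, F]
r4 m[φ8→X11] = [T, F]
r4 m[φ8→X15] = [T, F]
r4 m[φ9→X8] = [T, F]
r4 m[φ9→X4] = [F, F]
r4 m[φ10→X13] = [T, T]
r4 m[φ10→X11] = [F, T]
r4 m[X1→φ0] = [T, F]
r4 m[X1→φ7] = [F, T]
r4 m[X12→φ3] = [F, F]
r4 m[X12→φ4] = [T, T]
r4 m[X13→φ1] = [F, T]
r4 m[X13→φ2] = [F, T]
r4 m[X13→φ6] = [F, T]
r4 m[X13→φ10] = [F, T]
r4 m[X11→φ0] = [F, F]
r4 m[X11→φ1] = [F, F]
r4 m[X11→φ3] = [F, F]
r4 m[X11→φ8] = [F, T]
r4 m[X11→φ10] = [F, F]
r4 m[X8→φ4] = [T, F]
r4 m[X8→φ9] = [F, T]
r4 m[X15→φ5] = [T, F]
r4 m[X15→φ7] = [F, F]
r4 m[X15→φ8] = [F, F]
r4 m[X4→φ2] = [F, F]
r4 m[X4→φ5] = [F, F]
r4 m[X4→φ6] = [F, F]
r4 m[X4→φ9] = [F, T]
r5 m[φ0→X1] = [F, F]
r5 m[φ0→X11] = [F, F]
r5 m[φ1→X13] = [F, F]
r5 m[φ1→X11] = [F, T]
r5 m[φ2→X13] = [F, F]
r5 m[φ2→X4] = [F, T]
r5 m[φ3→X12] = [F, F]
r5 m[φ3→X11] = [F, F]
r5 m[φ4→X12] = [F, F]
r5 m[φ4→X8] = [F, T]
r5 m[φ5→X15] = [F, F]
r5 m[φ5→X4] = [F, F]
r5 m[φ6→X13] = [F, F]
r5 m[φ6→X4] = [F, T]
r5 m[φ7→X1] = [F, F]
r5 m[φ7→X15] = [T, F]
r5 m[φ8→X11] = [F, F]
r5 m[φ8→X15] = [T, F]
r5 m[φ9→X8] = [T, F]
r5 m[φ9→X4] = [F, F]
r5 m[φ10→X13] = [F, F]
r5 m[φ10→X11] = [F, T]
r5 m[X1→φ0] = [T, F]
r5 m[X1→φ7] = [F, T]
r5 m[X12→φ3] = [F, F]
r5 m[X12→φ4] = [T, T]
r5 m[X13→φ1] = [F, T]
r5 m[X13→φ2] = [F, T]
r5 m[X13→φ6] = [F, T]
r5 m[X13→φ10] = [F, T]
r5 m[X11→φ0] = [F, F]
r5 m[X11→φ1] = [F, F]
r5 m[X11→φ3] = [F, F]
r5 m[X11→φ8] = [F, T]
r5 m[X11→φ10] = [F, F]
r5 m[X8→φ4] = [T, F]
r5 m[X8→φ9] = [F, T]
r5 m[X15→φ5] = [T, F]
r5 m[X15→φ7] = [F, F]
r5 m[X15→φ8] = [F, F]
r5 m[X4→φ2] = [F, F]
r5 m[X4→φ5] = [F, F]
r5 m[X4→φ6] = [F, F]
r5 m[X4→φ9] = [F, T]
r6 m[φ0→X1] = [F, F]
r6 m[φ0→X11] = [F, F]
r6 m[φ1→X13] = [F, F]
r6 m[φ1→X11] = [F, T]
r6 m[φ2→X13] = [F, F]
r6 m[φ2→X4] = [F, T]
r6 m[φ3→X12] = [F, F]
r6 m[φ3→X11] = [F, F]
r6 m[φ4→X12] = [F, F]
r6 m[φ4→X8] = [F, T]
r6 m[φ5→X15] = [F, F]
r6 m[φ5→X4] = [F, F]
r6 m[φ6→X13] = [F, F]
r6 m[φ6→X4] = [F, T]
r6 m[φ7→X1] = [F, F]
r6 m[φ7→X15] = [T, F]
r6 m[φ8→X11] = [F, F]
r6 m[φ8→X15] = [T, F]
r6 m[φ9→X8] = [T, F]
r6 m[φ9→X4] = [F, F]
r6 m[φ10→X13] = [F, F]
r6 m[φ10→X11] = [F, T]
r6 m[X1→φ0] = [F, F]
r6 m[X1→φ7] = [F, F]
r6 m[X12→φ3] = [F, F]
r6 m[X12→φ4] = [F, F]
r6 m[X13→φ1] = [F, F]
r6 m[X13→φ2] = [F, F]
r6 m[X13→φ6] = [F, F]
r6 m[X13→φ10] = [F, F]
r6 m[X11→φ0] = [F, F]
r6 m[X11→φ1] = [F, F]
r6 m[X11→φ3] = [F, F]
r6 m[X11→φ8] = [F, F]
r6 m[X11→φ10] = [F, F]
r6 m[X8→φ4] = [T, F]
r6 m[X8→φ9] = [F, T]
r6 m[X15→φ5] = [T, F]
r6 m[X15→φ7] = [F, F]
r6 m[X15→φ8] = [F, F]
r6 m[X4→φ2] = [F, F]
r6 m[X4→φ5] = [F, F]
r6 m[X4→φ6] = [F, F]
r6 m[X4→φ9] = [F, F]
no fixed point within 6 rounds

NOT CONVERGED within 6 rounds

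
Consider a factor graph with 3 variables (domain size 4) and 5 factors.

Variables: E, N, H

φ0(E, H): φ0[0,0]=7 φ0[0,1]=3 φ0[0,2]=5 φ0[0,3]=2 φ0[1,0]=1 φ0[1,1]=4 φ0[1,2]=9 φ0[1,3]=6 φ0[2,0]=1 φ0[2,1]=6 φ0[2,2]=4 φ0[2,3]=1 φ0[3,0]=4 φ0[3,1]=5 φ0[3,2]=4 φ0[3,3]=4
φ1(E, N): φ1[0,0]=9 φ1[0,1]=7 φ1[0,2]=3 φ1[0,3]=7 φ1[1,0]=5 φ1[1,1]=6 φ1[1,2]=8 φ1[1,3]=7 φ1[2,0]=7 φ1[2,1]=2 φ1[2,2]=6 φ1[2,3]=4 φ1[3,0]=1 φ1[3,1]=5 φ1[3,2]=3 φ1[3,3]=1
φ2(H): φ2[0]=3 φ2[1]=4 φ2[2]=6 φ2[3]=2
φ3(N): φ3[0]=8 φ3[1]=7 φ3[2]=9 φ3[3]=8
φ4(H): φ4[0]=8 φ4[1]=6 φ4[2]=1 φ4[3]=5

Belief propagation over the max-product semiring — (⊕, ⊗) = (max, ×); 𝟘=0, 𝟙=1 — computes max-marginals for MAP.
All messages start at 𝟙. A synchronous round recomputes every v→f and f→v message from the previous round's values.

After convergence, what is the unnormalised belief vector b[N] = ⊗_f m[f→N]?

init: all messages = 𝟙 over 4 values
r1 m[φ0→E] = [7, 9, 6, 5]
r1 m[φ0→H] = [7, 6, 9, 6]
r1 m[φ1→E] = [9, 8, 7, 5]
r1 m[φ1→N] = [9, 7, 8, 7]
r1 m[φ2→H] = [3, 4, 6, 2]
r1 m[φ3→N] = [8, 7, 9, 8]
r1 m[φ4→H] = [8, 6, 1, 5]
r1 m[E→φ0] = [1, 1, 1, 1]
r1 m[E→φ1] = [1, 1, 1, 1]
r1 m[N→φ1] = [1, 1, 1, 1]
r1 m[N→φ3] = [1, 1, 1, 1]
r1 m[H→φ0] = [1, 1, 1, 1]
r1 m[H→φ2] = [1, 1, 1, 1]
r1 m[H→φ4] = [1, 1, 1, 1]
r2 m[φ0→E] = [7, 9, 6, 5]
r2 m[φ0→H] = [7, 6, 9, 6]
r2 m[φ1→E] = [9, 8, 7, 5]
r2 m[φ1→N] = [9, 7, 8, 7]
r2 m[φ2→H] = [3, 4, 6, 2]
r2 m[φ3→N] = [8, 7, 9, 8]
r2 m[φ4→H] = [8, 6, 1, 5]
r2 m[E→φ0] = [9, 8, 7, 5]
r2 m[E→φ1] = [7, 9, 6, 5]
r2 m[N→φ1] = [8, 7, 9, 8]
r2 m[N→φ3] = [9, 7, 8, 7]
r2 m[H→φ0] = [24, 24, 6, 10]
r2 m[H→φ2] = [56, 36, 9, 30]
r2 m[H→φ4] = [21, 24, 54, 12]
r3 m[φ0→E] = [168, 96, 144, 120]
r3 m[φ0→H] = [63, 42, 72, 48]
r3 m[φ1→E] = [72, 72, 56, 35]
r3 m[φ1→N] = [63, 54, 72, 63]
r3 m[φ2→H] = [3, 4, 6, 2]
r3 m[φ3→N] = [8, 7, 9, 8]
r3 m[φ4→H] = [8, 6, 1, 5]
r3 m[E→φ0] = [9, 8, 7, 5]
r3 m[E→φ1] = [7, 9, 6, 5]
r3 m[N→φ1] = [8, 7, 9, 8]
r3 m[N→φ3] = [9, 7, 8, 7]
r3 m[H→φ0] = [24, 24, 6, 10]
r3 m[H→φ2] = [56, 36, 9, 30]
r3 m[H→φ4] = [21, 24, 54, 12]
r4 m[φ0→E] = [168, 96, 144, 120]
r4 m[φ0→H] = [63, 42, 72, 48]
r4 m[φ1→E] = [72, 72, 56, 35]
r4 m[φ1→N] = [63, 54, 72, 63]
r4 m[φ2→H] = [3, 4, 6, 2]
r4 m[φ3→N] = [8, 7, 9, 8]
r4 m[φ4→H] = [8, 6, 1, 5]
r4 m[E→φ0] = [72, 72, 56, 35]
r4 m[E→φ1] = [168, 96, 144, 120]
r4 m[N→φ1] = [8, 7, 9, 8]
r4 m[N→φ3] = [63, 54, 72, 63]
r4 m[H→φ0] = [24, 24, 6, 10]
r4 m[H→φ2] = [504, 252, 72, 240]
r4 m[H→φ4] = [189, 168, 432, 96]
r5 m[φ0→E] = [168, 96, 144, 120]
r5 m[φ0→H] = [504, 336, 648, 432]
r5 m[φ1→E] = [72, 72, 56, 35]
r5 m[φ1→N] = [1512, 1176, 864, 1176]
r5 m[φ2→H] = [3, 4, 6, 2]
r5 m[φ3→N] = [8, 7, 9, 8]
r5 m[φ4→H] = [8, 6, 1, 5]
r5 m[E→φ0] = [72, 72, 56, 35]
r5 m[E→φ1] = [168, 96, 144, 120]
r5 m[N→φ1] = [8, 7, 9, 8]
r5 m[N→φ3] = [63, 54, 72, 63]
r5 m[H→φ0] = [24, 24, 6, 10]
r5 m[H→φ2] = [504, 252, 72, 240]
r5 m[H→φ4] = [189, 168, 432, 96]
r6 m[φ0→E] = [168, 96, 144, 120]
r6 m[φ0→H] = [504, 336, 648, 432]
r6 m[φ1→E] = [72, 72, 56, 35]
r6 m[φ1→N] = [1512, 1176, 864, 1176]
r6 m[φ2→H] = [3, 4, 6, 2]
r6 m[φ3→N] = [8, 7, 9, 8]
r6 m[φ4→H] = [8, 6, 1, 5]
r6 m[E→φ0] = [72, 72, 56, 35]
r6 m[E→φ1] = [168, 96, 144, 120]
r6 m[N→φ1] = [8, 7, 9, 8]
r6 m[N→φ3] = [1512, 1176, 864, 1176]
r6 m[H→φ0] = [24, 24, 6, 10]
r6 m[H→φ2] = [4032, 2016, 648, 2160]
r6 m[H→φ4] = [1512, 1344, 3888, 864]
r7 m[φ0→E] = [168, 96, 144, 120]
r7 m[φ0→H] = [504, 336, 648, 432]
r7 m[φ1→E] = [72, 72, 56, 35]
r7 m[φ1→N] = [1512, 1176, 864, 1176]
r7 m[φ2→H] = [3, 4, 6, 2]
r7 m[φ3→N] = [8, 7, 9, 8]
r7 m[φ4→H] = [8, 6, 1, 5]
r7 m[E→φ0] = [72, 72, 56, 35]
r7 m[E→φ1] = [168, 96, 144, 120]
r7 m[N→φ1] = [8, 7, 9, 8]
r7 m[N→φ3] = [1512, 1176, 864, 1176]
r7 m[H→φ0] = [24, 24, 6, 10]
r7 m[H→φ2] = [4032, 2016, 648, 2160]
r7 m[H→φ4] = [1512, 1344, 3888, 864]
fixed point reached at round 7
b[N] = ⊗ incoming = [12096, 8232, 7776, 9408]

b[N] = [12096, 8232, 7776, 9408]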